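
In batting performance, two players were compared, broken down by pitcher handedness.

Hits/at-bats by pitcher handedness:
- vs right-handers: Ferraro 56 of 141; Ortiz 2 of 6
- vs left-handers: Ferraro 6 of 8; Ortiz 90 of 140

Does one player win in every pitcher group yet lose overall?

Vs right-handers: Ferraro 56/141 = 39.7%, Ortiz 2/6 = 33.3% → Ferraro
Vs left-handers: Ferraro 6/8 = 75.0%, Ortiz 90/140 = 64.3% → Ferraro
Overall: Ferraro 62/149 = 41.6%, Ortiz 92/146 = 63.0% → Ortiz
Ferraro wins each pitcher group but Ortiz wins overall — the comparison reverses. Ferraro's at-bats skew toward vs right-handers, which has a lower base rate.

Yes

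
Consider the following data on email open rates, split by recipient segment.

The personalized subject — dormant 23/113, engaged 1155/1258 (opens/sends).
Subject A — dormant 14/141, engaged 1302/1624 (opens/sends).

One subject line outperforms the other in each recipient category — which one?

the personalized subject

Dormant: the personalized subject 23/113 = 20.4%, Subject A 14/141 = 9.9% → the personalized subject
Engaged: the personalized subject 1155/1258 = 91.8%, Subject A 1302/1624 = 80.2% → the personalized subject
The personalized subject has the higher rate in both groups.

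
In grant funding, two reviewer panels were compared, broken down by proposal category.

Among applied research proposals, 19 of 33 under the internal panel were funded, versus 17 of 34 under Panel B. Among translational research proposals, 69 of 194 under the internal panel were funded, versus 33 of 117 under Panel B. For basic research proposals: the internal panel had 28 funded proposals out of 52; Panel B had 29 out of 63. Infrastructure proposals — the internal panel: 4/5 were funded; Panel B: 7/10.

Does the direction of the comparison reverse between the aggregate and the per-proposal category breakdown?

Applied research: the internal panel 19/33 = 57.6%, Panel B 17/34 = 50.0% → the internal panel
Translational research: the internal panel 69/194 = 35.6%, Panel B 33/117 = 28.2% → the internal panel
Basic research: the internal panel 28/52 = 53.8%, Panel B 29/63 = 46.0% → the internal panel
Infrastructure: the internal panel 4/5 = 80.0%, Panel B 7/10 = 70.0% → the internal panel
Overall: the internal panel 120/284 = 42.3%, Panel B 86/224 = 38.4% → the internal panel
The internal panel wins overall and in every proposal group — no reversal.

No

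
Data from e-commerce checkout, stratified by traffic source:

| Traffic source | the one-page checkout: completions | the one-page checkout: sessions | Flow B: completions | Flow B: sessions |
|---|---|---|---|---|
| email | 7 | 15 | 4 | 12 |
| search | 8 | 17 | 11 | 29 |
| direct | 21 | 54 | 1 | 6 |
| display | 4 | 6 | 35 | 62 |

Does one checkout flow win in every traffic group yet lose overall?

Email: the one-page checkout 7/15 = 46.7%, Flow B 4/12 = 33.3% → the one-page checkout
Search: the one-page checkout 8/17 = 47.1%, Flow B 11/29 = 37.9% → the one-page checkout
Direct: the one-page checkout 21/54 = 38.9%, Flow B 1/6 = 16.7% → the one-page checkout
Display: the one-page checkout 4/6 = 66.7%, Flow B 35/62 = 56.5% → the one-page checkout
Overall: the one-page checkout 40/92 = 43.5%, Flow B 51/109 = 46.8% → Flow B
The one-page checkout wins each traffic group but Flow B wins overall — the comparison reverses. The one-page checkout's sessions skew toward direct, which has a lower base rate.

Yes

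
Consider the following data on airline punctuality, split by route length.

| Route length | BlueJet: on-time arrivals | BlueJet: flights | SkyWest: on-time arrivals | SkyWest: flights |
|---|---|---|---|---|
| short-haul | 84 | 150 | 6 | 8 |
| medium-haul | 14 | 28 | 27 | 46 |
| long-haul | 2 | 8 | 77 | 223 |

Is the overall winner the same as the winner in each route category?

Short-haul: BlueJet 84/150 = 56.0%, SkyWest 6/8 = 75.0% → SkyWest
Medium-haul: BlueJet 14/28 = 50.0%, SkyWest 27/46 = 58.7% → SkyWest
Long-haul: BlueJet 2/8 = 25.0%, SkyWest 77/223 = 34.5% → SkyWest
Overall: BlueJet 100/186 = 53.8%, SkyWest 110/277 = 39.7% → BlueJet
SkyWest wins each route group but BlueJet wins overall — the comparison reverses. SkyWest's flights skew toward long-haul, which has a lower base rate.

No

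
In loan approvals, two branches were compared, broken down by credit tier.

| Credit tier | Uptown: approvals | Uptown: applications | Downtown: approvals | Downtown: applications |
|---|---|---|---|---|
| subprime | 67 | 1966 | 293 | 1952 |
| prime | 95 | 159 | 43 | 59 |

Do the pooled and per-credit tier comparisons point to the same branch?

Subprime: Uptown 67/1966 = 3.4%, Downtown 293/1952 = 15.0% → Downtown
Prime: Uptown 95/159 = 59.7%, Downtown 43/59 = 72.9% → Downtown
Overall: Uptown 162/2125 = 7.6%, Downtown 336/2011 = 16.7% → Downtown
Downtown wins overall and in every credit group — no reversal.

Yes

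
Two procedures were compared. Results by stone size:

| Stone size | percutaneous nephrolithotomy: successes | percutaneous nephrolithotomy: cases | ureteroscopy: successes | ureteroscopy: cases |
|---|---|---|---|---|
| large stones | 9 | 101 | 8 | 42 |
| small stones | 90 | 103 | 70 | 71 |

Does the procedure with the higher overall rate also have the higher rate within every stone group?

Large stones: percutaneous nephrolithotomy 9/101 = 8.9%, ureteroscopy 8/42 = 19.0% → ureteroscopy
Small stones: percutaneous nephrolithotomy 90/103 = 87.4%, ureteroscopy 70/71 = 98.6% → ureteroscopy
Overall: percutaneous nephrolithotomy 99/204 = 48.5%, ureteroscopy 78/113 = 69.0% → ureteroscopy
Ureteroscopy wins overall and in every stone group — no reversal.

Yes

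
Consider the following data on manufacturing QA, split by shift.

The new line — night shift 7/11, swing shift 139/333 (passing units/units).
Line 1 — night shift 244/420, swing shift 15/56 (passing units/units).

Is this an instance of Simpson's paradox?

Yes

Night shift: the new line 7/11 = 63.6%, Line 1 244/420 = 58.1% → the new line
Swing shift: the new line 139/333 = 41.7%, Line 1 15/56 = 26.8% → the new line
Overall: the new line 146/344 = 42.4%, Line 1 259/476 = 54.4% → Line 1
The new line wins each shift group but Line 1 wins overall — the comparison reverses. The new line's units skew toward swing shift, which has a lower base rate.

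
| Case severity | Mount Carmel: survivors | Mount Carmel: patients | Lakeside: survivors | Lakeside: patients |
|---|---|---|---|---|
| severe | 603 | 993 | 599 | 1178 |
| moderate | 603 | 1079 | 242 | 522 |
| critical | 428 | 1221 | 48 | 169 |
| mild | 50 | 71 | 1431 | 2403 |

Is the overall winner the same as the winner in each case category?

No

Severe: Mount Carmel 603/993 = 60.7%, Lakeside 599/1178 = 50.8% → Mount Carmel
Moderate: Mount Carmel 603/1079 = 55.9%, Lakeside 242/522 = 46.4% → Mount Carmel
Critical: Mount Carmel 428/1221 = 35.1%, Lakeside 48/169 = 28.4% → Mount Carmel
Mild: Mount Carmel 50/71 = 70.4%, Lakeside 1431/2403 = 59.6% → Mount Carmel
Overall: Mount Carmel 1684/3364 = 50.1%, Lakeside 2320/4272 = 54.3% → Lakeside
Mount Carmel wins each case group but Lakeside wins overall — the comparison reverses. Mount Carmel's patients skew toward critical, which has a lower base rate.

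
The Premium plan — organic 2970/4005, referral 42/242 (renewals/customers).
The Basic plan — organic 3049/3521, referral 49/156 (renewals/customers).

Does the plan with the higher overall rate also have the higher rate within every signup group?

Organic: the Premium plan 2970/4005 = 74.2%, the Basic plan 3049/3521 = 86.6% → the Basic plan
Referral: the Premium plan 42/242 = 17.4%, the Basic plan 49/156 = 31.4% → the Basic plan
Overall: the Premium plan 3012/4247 = 70.9%, the Basic plan 3098/3677 = 84.3% → the Basic plan
The Basic plan wins overall and in every signup group — no reversal.

Yes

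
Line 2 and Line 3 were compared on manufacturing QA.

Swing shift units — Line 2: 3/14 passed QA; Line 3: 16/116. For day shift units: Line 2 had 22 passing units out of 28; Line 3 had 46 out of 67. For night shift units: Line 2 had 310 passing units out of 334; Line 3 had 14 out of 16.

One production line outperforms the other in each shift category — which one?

Swing shift: Line 2 3/14 = 21.4%, Line 3 16/116 = 13.8% → Line 2
Day shift: Line 2 22/28 = 78.6%, Line 3 46/67 = 68.7% → Line 2
Night shift: Line 2 310/334 = 92.8%, Line 3 14/16 = 87.5% → Line 2
Line 2 has the higher rate in all 3 groups.

Line 2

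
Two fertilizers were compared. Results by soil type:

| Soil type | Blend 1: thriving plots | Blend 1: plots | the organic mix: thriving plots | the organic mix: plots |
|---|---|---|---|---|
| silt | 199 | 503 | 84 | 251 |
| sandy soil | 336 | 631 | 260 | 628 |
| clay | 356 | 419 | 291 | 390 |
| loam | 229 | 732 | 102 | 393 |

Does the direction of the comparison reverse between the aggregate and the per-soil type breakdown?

No

Silt: Blend 1 199/503 = 39.6%, the organic mix 84/251 = 33.5% → Blend 1
Sandy soil: Blend 1 336/631 = 53.2%, the organic mix 260/628 = 41.4% → Blend 1
Clay: Blend 1 356/419 = 85.0%, the organic mix 291/390 = 74.6% → Blend 1
Loam: Blend 1 229/732 = 31.3%, the organic mix 102/393 = 26.0% → Blend 1
Overall: Blend 1 1120/2285 = 49.0%, the organic mix 737/1662 = 44.3% → Blend 1
Blend 1 wins overall and in every soil group — no reversal.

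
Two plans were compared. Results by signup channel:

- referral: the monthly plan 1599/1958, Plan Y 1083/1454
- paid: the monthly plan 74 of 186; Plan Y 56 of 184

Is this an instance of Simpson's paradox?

No

Referral: the monthly plan 1599/1958 = 81.7%, Plan Y 1083/1454 = 74.5% → the monthly plan
Paid: the monthly plan 74/186 = 39.8%, Plan Y 56/184 = 30.4% → the monthly plan
Overall: the monthly plan 1673/2144 = 78.0%, Plan Y 1139/1638 = 69.5% → the monthly plan
The monthly plan wins overall and in every signup group — no reversal.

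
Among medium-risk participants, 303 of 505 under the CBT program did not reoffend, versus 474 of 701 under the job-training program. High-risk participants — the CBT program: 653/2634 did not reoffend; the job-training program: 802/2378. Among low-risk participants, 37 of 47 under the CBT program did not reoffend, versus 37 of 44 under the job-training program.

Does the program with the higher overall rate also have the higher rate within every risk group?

Yes

Medium-risk: the CBT program 303/505 = 60.0%, the job-training program 474/701 = 67.6% → the job-training program
High-risk: the CBT program 653/2634 = 24.8%, the job-training program 802/2378 = 33.7% → the job-training program
Low-risk: the CBT program 37/47 = 78.7%, the job-training program 37/44 = 84.1% → the job-training program
Overall: the CBT program 993/3186 = 31.2%, the job-training program 1313/3123 = 42.0% → the job-training program
The job-training program wins overall and in every risk group — no reversal.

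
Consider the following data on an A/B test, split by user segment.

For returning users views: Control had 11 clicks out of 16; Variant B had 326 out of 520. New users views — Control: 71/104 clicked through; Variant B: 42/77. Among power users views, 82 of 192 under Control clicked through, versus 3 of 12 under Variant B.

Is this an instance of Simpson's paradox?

Yes

Returning users: Control 11/16 = 68.8%, Variant B 326/520 = 62.7% → Control
New users: Control 71/104 = 68.3%, Variant B 42/77 = 54.5% → Control
Power users: Control 82/192 = 42.7%, Variant B 3/12 = 25.0% → Control
Overall: Control 164/312 = 52.6%, Variant B 371/609 = 60.9% → Variant B
Control wins each user group but Variant B wins overall — the comparison reverses. Control's views skew toward power users, which has a lower base rate.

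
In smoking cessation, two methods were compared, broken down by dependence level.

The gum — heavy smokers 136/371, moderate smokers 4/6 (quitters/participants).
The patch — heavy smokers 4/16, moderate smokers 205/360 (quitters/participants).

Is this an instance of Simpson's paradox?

Heavy smokers: the gum 136/371 = 36.7%, the patch 4/16 = 25.0% → the gum
Moderate smokers: the gum 4/6 = 66.7%, the patch 205/360 = 56.9% → the gum
Overall: the gum 140/377 = 37.1%, the patch 209/376 = 55.6% → the patch
The gum wins each dependence group but the patch wins overall — the comparison reverses. The gum's participants skew toward heavy smokers, which has a lower base rate.

Yes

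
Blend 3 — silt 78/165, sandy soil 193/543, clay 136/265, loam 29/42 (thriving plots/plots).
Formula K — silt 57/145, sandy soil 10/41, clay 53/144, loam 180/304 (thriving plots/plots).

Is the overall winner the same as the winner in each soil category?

Silt: Blend 3 78/165 = 47.3%, Formula K 57/145 = 39.3% → Blend 3
Sandy soil: Blend 3 193/543 = 35.5%, Formula K 10/41 = 24.4% → Blend 3
Clay: Blend 3 136/265 = 51.3%, Formula K 53/144 = 36.8% → Blend 3
Loam: Blend 3 29/42 = 69.0%, Formula K 180/304 = 59.2% → Blend 3
Overall: Blend 3 436/1015 = 43.0%, Formula K 300/634 = 47.3% → Formula K
Blend 3 wins each soil group but Formula K wins overall — the comparison reverses. Blend 3's plots skew toward sandy soil, which has a lower base rate.

No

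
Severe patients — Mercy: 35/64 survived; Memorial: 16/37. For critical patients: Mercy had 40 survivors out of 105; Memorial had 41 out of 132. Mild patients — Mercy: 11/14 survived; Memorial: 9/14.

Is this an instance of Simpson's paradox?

Severe: Mercy 35/64 = 54.7%, Memorial 16/37 = 43.2% → Mercy
Critical: Mercy 40/105 = 38.1%, Memorial 41/132 = 31.1% → Mercy
Mild: Mercy 11/14 = 78.6%, Memorial 9/14 = 64.3% → Mercy
Overall: Mercy 86/183 = 47.0%, Memorial 66/183 = 36.1% → Mercy
Mercy wins overall and in every case group — no reversal.

No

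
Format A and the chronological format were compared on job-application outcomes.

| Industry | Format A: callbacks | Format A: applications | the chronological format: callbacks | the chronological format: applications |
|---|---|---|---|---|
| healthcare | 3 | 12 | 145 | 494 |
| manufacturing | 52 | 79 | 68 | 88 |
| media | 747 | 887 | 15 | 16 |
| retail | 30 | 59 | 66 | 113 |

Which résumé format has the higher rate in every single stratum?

the chronological format

Healthcare: Format A 3/12 = 25.0%, the chronological format 145/494 = 29.4% → the chronological format
Manufacturing: Format A 52/79 = 65.8%, the chronological format 68/88 = 77.3% → the chronological format
Media: Format A 747/887 = 84.2%, the chronological format 15/16 = 93.8% → the chronological format
Retail: Format A 30/59 = 50.8%, the chronological format 66/113 = 58.4% → the chronological format
The chronological format has the higher rate in all 4 groups.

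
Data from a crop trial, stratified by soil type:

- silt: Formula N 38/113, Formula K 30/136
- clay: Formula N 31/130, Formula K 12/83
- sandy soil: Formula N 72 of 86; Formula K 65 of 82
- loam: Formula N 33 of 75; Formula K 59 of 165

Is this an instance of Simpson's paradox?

No

Silt: Formula N 38/113 = 33.6%, Formula K 30/136 = 22.1% → Formula N
Clay: Formula N 31/130 = 23.8%, Formula K 12/83 = 14.5% → Formula N
Sandy soil: Formula N 72/86 = 83.7%, Formula K 65/82 = 79.3% → Formula N
Loam: Formula N 33/75 = 44.0%, Formula K 59/165 = 35.8% → Formula N
Overall: Formula N 174/404 = 43.1%, Formula K 166/466 = 35.6% → Formula N
Formula N wins overall and in every soil group — no reversal.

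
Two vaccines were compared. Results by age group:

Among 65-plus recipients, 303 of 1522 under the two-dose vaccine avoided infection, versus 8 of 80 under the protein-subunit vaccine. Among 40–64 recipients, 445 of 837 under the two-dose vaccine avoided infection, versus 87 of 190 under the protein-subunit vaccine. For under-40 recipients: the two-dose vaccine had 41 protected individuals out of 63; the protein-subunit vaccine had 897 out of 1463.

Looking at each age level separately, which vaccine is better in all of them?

the two-dose vaccine

65-plus: the two-dose vaccine 303/1522 = 19.9%, the protein-subunit vaccine 8/80 = 10.0% → the two-dose vaccine
40–64: the two-dose vaccine 445/837 = 53.2%, the protein-subunit vaccine 87/190 = 45.8% → the two-dose vaccine
Under-40: the two-dose vaccine 41/63 = 65.1%, the protein-subunit vaccine 897/1463 = 61.3% → the two-dose vaccine
The two-dose vaccine has the higher rate in all 3 groups.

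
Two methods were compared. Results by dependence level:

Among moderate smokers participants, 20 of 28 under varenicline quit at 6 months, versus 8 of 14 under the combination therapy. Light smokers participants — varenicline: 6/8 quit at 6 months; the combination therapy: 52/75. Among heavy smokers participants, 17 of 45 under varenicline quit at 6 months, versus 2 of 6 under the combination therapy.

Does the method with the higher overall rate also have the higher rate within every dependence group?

Moderate smokers: varenicline 20/28 = 71.4%, the combination therapy 8/14 = 57.1% → varenicline
Light smokers: varenicline 6/8 = 75.0%, the combination therapy 52/75 = 69.3% → varenicline
Heavy smokers: varenicline 17/45 = 37.8%, the combination therapy 2/6 = 33.3% → varenicline
Overall: varenicline 43/81 = 53.1%, the combination therapy 62/95 = 65.3% → the combination therapy
Varenicline wins each dependence group but the combination therapy wins overall — the comparison reverses. Varenicline's participants skew toward heavy smokers, which has a lower base rate.

No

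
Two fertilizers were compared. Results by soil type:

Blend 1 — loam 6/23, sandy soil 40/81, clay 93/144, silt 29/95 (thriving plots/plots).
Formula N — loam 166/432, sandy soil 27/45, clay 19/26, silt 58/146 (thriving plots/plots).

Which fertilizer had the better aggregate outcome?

Loam: Blend 1 6/23 = 26.1%, Formula N 166/432 = 38.4% → Formula N
Sandy soil: Blend 1 40/81 = 49.4%, Formula N 27/45 = 60.0% → Formula N
Clay: Blend 1 93/144 = 64.6%, Formula N 19/26 = 73.1% → Formula N
Silt: Blend 1 29/95 = 30.5%, Formula N 58/146 = 39.7% → Formula N
Overall: Blend 1 168/343 = 49.0%, Formula N 270/649 = 41.6% → Blend 1
(Formula N wins every soil group but Blend 1 wins overall — Formula N's plots skew toward the low-rate loam group.)

Blend 1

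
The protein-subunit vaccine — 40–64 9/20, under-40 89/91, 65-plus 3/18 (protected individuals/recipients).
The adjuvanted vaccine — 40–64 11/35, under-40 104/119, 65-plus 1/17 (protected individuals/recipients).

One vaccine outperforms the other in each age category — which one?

the protein-subunit vaccine

40–64: the protein-subunit vaccine 9/20 = 45.0%, the adjuvanted vaccine 11/35 = 31.4% → the protein-subunit vaccine
Under-40: the protein-subunit vaccine 89/91 = 97.8%, the adjuvanted vaccine 104/119 = 87.4% → the protein-subunit vaccine
65-plus: the protein-subunit vaccine 3/18 = 16.7%, the adjuvanted vaccine 1/17 = 5.9% → the protein-subunit vaccine
The protein-subunit vaccine has the higher rate in all 3 groups.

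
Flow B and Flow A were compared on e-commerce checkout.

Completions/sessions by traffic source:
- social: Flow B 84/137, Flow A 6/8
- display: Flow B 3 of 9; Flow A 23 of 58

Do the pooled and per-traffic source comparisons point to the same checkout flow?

No

Social: Flow B 84/137 = 61.3%, Flow A 6/8 = 75.0% → Flow A
Display: Flow B 3/9 = 33.3%, Flow A 23/58 = 39.7% → Flow A
Overall: Flow B 87/146 = 59.6%, Flow A 29/66 = 43.9% → Flow B
Flow A wins each traffic group but Flow B wins overall — the comparison reverses. Flow A's sessions skew toward display, which has a lower base rate.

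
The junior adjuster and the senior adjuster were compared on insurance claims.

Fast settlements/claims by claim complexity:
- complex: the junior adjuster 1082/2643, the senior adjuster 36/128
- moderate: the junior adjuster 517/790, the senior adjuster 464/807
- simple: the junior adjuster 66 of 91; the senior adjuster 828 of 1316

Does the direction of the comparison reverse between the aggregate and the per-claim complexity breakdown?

Complex: the junior adjuster 1082/2643 = 40.9%, the senior adjuster 36/128 = 28.1% → the junior adjuster
Moderate: the junior adjuster 517/790 = 65.4%, the senior adjuster 464/807 = 57.5% → the junior adjuster
Simple: the junior adjuster 66/91 = 72.5%, the senior adjuster 828/1316 = 62.9% → the junior adjuster
Overall: the junior adjuster 1665/3524 = 47.2%, the senior adjuster 1328/2251 = 59.0% → the senior adjuster
The junior adjuster wins each claim group but the senior adjuster wins overall — the comparison reverses. The junior adjuster's claims skew toward complex, which has a lower base rate.

Yes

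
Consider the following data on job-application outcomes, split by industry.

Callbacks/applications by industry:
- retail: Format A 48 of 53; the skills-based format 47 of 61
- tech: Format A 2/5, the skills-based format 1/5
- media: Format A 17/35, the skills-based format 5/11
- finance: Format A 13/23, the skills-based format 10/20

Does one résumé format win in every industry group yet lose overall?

No

Retail: Format A 48/53 = 90.6%, the skills-based format 47/61 = 77.0% → Format A
Tech: Format A 2/5 = 40.0%, the skills-based format 1/5 = 20.0% → Format A
Media: Format A 17/35 = 48.6%, the skills-based format 5/11 = 45.5% → Format A
Finance: Format A 13/23 = 56.5%, the skills-based format 10/20 = 50.0% → Format A
Overall: Format A 80/116 = 69.0%, the skills-based format 63/97 = 64.9% → Format A
Format A wins overall and in every industry group — no reversal.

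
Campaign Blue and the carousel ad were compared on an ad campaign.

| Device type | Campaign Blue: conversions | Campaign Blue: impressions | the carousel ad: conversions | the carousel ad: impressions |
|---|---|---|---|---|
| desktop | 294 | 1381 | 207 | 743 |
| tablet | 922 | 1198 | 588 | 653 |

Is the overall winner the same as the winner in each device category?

Desktop: Campaign Blue 294/1381 = 21.3%, the carousel ad 207/743 = 27.9% → the carousel ad
Tablet: Campaign Blue 922/1198 = 77.0%, the carousel ad 588/653 = 90.0% → the carousel ad
Overall: Campaign Blue 1216/2579 = 47.2%, the carousel ad 795/1396 = 56.9% → the carousel ad
The carousel ad wins overall and in every device group — no reversal.

Yes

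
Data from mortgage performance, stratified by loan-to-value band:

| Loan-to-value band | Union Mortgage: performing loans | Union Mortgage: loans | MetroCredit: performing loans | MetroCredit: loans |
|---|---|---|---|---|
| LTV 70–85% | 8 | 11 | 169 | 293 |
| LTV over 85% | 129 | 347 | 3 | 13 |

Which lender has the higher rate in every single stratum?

LTV 70–85%: Union Mortgage 8/11 = 72.7%, MetroCredit 169/293 = 57.7% → Union Mortgage
LTV over 85%: Union Mortgage 129/347 = 37.2%, MetroCredit 3/13 = 23.1% → Union Mortgage
Union Mortgage has the higher rate in both groups.

Union Mortgage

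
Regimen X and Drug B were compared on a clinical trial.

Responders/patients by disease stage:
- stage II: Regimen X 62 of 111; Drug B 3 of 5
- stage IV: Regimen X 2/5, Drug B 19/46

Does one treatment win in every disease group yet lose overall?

Stage II: Regimen X 62/111 = 55.9%, Drug B 3/5 = 60.0% → Drug B
Stage IV: Regimen X 2/5 = 40.0%, Drug B 19/46 = 41.3% → Drug B
Overall: Regimen X 64/116 = 55.2%, Drug B 22/51 = 43.1% → Regimen X
Drug B wins each disease group but Regimen X wins overall — the comparison reverses. Drug B's patients skew toward stage IV, which has a lower base rate.

Yes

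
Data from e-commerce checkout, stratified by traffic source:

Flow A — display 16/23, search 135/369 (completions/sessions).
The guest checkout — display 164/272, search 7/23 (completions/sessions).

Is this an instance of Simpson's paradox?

Display: Flow A 16/23 = 69.6%, the guest checkout 164/272 = 60.3% → Flow A
Search: Flow A 135/369 = 36.6%, the guest checkout 7/23 = 30.4% → Flow A
Overall: Flow A 151/392 = 38.5%, the guest checkout 171/295 = 58.0% → the guest checkout
Flow A wins each traffic group but the guest checkout wins overall — the comparison reverses. Flow A's sessions skew toward search, which has a lower base rate.

Yes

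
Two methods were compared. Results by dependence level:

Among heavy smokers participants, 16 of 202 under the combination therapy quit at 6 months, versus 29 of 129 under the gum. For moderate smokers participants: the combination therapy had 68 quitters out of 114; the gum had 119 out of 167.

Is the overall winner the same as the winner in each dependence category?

Heavy smokers: the combination therapy 16/202 = 7.9%, the gum 29/129 = 22.5% → the gum
Moderate smokers: the combination therapy 68/114 = 59.6%, the gum 119/167 = 71.3% → the gum
Overall: the combination therapy 84/316 = 26.6%, the gum 148/296 = 50.0% → the gum
The gum wins overall and in every dependence group — no reversal.

Yes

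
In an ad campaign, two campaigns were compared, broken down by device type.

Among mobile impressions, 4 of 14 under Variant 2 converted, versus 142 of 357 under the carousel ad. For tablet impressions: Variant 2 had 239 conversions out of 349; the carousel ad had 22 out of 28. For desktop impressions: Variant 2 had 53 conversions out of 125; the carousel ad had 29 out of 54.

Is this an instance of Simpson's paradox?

Mobile: Variant 2 4/14 = 28.6%, the carousel ad 142/357 = 39.8% → the carousel ad
Tablet: Variant 2 239/349 = 68.5%, the carousel ad 22/28 = 78.6% → the carousel ad
Desktop: Variant 2 53/125 = 42.4%, the carousel ad 29/54 = 53.7% → the carousel ad
Overall: Variant 2 296/488 = 60.7%, the carousel ad 193/439 = 44.0% → Variant 2
The carousel ad wins each device group but Variant 2 wins overall — the comparison reverses. The carousel ad's impressions skew toward mobile, which has a lower base rate.

Yes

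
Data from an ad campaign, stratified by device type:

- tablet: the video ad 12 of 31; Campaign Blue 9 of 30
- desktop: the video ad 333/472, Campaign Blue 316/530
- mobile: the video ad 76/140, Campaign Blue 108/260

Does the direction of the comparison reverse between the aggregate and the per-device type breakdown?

Tablet: the video ad 12/31 = 38.7%, Campaign Blue 9/30 = 30.0% → the video ad
Desktop: the video ad 333/472 = 70.6%, Campaign Blue 316/530 = 59.6% → the video ad
Mobile: the video ad 76/140 = 54.3%, Campaign Blue 108/260 = 41.5% → the video ad
Overall: the video ad 421/643 = 65.5%, Campaign Blue 433/820 = 52.8% → the video ad
The video ad wins overall and in every device group — no reversal.

No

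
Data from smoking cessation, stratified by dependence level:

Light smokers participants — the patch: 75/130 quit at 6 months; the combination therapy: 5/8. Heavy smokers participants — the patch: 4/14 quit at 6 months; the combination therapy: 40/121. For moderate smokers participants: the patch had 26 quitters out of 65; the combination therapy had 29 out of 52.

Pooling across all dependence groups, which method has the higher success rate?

Light smokers: the patch 75/130 = 57.7%, the combination therapy 5/8 = 62.5% → the combination therapy
Heavy smokers: the patch 4/14 = 28.6%, the combination therapy 40/121 = 33.1% → the combination therapy
Moderate smokers: the patch 26/65 = 40.0%, the combination therapy 29/52 = 55.8% → the combination therapy
Overall: the patch 105/209 = 50.2%, the combination therapy 74/181 = 40.9% → the patch
(The combination therapy wins every dependence group but the patch wins overall — the combination therapy's participants skew toward the low-rate heavy smokers group.)

the patch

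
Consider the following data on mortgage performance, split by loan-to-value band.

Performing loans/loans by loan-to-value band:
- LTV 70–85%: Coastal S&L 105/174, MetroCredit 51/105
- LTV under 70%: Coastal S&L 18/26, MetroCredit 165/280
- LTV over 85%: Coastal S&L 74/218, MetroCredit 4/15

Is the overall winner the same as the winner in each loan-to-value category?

LTV 70–85%: Coastal S&L 105/174 = 60.3%, MetroCredit 51/105 = 48.6% → Coastal S&L
LTV under 70%: Coastal S&L 18/26 = 69.2%, MetroCredit 165/280 = 58.9% → Coastal S&L
LTV over 85%: Coastal S&L 74/218 = 33.9%, MetroCredit 4/15 = 26.7% → Coastal S&L
Overall: Coastal S&L 197/418 = 47.1%, MetroCredit 220/400 = 55.0% → MetroCredit
Coastal S&L wins each loan-to-value group but MetroCredit wins overall — the comparison reverses. Coastal S&L's loans skew toward LTV over 85%, which has a lower base rate.

No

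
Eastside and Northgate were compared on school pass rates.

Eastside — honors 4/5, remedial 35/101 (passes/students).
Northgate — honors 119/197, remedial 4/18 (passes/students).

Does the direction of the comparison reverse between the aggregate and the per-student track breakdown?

Honors: Eastside 4/5 = 80.0%, Northgate 119/197 = 60.4% → Eastside
Remedial: Eastside 35/101 = 34.7%, Northgate 4/18 = 22.2% → Eastside
Overall: Eastside 39/106 = 36.8%, Northgate 123/215 = 57.2% → Northgate
Eastside wins each student group but Northgate wins overall — the comparison reverses. Eastside's students skew toward remedial, which has a lower base rate.

Yes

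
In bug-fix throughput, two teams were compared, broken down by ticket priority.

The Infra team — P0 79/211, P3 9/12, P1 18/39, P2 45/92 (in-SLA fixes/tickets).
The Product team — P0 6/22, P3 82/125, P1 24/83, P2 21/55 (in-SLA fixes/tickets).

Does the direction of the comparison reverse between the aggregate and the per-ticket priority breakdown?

Yes

P0: the Infra team 79/211 = 37.4%, the Product team 6/22 = 27.3% → the Infra team
P3: the Infra team 9/12 = 75.0%, the Product team 82/125 = 65.6% → the Infra team
P1: the Infra team 18/39 = 46.2%, the Product team 24/83 = 28.9% → the Infra team
P2: the Infra team 45/92 = 48.9%, the Product team 21/55 = 38.2% → the Infra team
Overall: the Infra team 151/354 = 42.7%, the Product team 133/285 = 46.7% → the Product team
The Infra team wins each ticket group but the Product team wins overall — the comparison reverses. The Infra team's tickets skew toward P0, which has a lower base rate.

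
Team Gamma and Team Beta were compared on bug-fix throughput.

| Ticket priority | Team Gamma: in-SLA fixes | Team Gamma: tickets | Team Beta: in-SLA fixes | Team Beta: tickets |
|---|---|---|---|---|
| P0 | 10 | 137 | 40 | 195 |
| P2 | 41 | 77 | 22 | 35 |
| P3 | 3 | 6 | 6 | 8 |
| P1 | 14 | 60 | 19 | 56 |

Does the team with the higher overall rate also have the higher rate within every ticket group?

Yes

P0: Team Gamma 10/137 = 7.3%, Team Beta 40/195 = 20.5% → Team Beta
P2: Team Gamma 41/77 = 53.2%, Team Beta 22/35 = 62.9% → Team Beta
P3: Team Gamma 3/6 = 50.0%, Team Beta 6/8 = 75.0% → Team Beta
P1: Team Gamma 14/60 = 23.3%, Team Beta 19/56 = 33.9% → Team Beta
Overall: Team Gamma 68/280 = 24.3%, Team Beta 87/294 = 29.6% → Team Beta
Team Beta wins overall and in every ticket group — no reversal.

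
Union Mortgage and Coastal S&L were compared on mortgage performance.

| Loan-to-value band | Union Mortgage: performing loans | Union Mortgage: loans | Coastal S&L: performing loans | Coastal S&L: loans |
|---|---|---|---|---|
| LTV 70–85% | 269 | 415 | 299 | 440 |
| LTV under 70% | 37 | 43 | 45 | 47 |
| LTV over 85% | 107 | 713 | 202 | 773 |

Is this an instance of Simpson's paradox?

No

LTV 70–85%: Union Mortgage 269/415 = 64.8%, Coastal S&L 299/440 = 68.0% → Coastal S&L
LTV under 70%: Union Mortgage 37/43 = 86.0%, Coastal S&L 45/47 = 95.7% → Coastal S&L
LTV over 85%: Union Mortgage 107/713 = 15.0%, Coastal S&L 202/773 = 26.1% → Coastal S&L
Overall: Union Mortgage 413/1171 = 35.3%, Coastal S&L 546/1260 = 43.3% → Coastal S&L
Coastal S&L wins overall and in every loan-to-value group — no reversal.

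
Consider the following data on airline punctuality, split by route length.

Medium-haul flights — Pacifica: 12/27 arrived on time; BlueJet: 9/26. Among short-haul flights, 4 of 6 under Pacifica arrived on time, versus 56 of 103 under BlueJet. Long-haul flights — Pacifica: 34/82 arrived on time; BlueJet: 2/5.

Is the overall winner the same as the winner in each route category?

Medium-haul: Pacifica 12/27 = 44.4%, BlueJet 9/26 = 34.6% → Pacifica
Short-haul: Pacifica 4/6 = 66.7%, BlueJet 56/103 = 54.4% → Pacifica
Long-haul: Pacifica 34/82 = 41.5%, BlueJet 2/5 = 40.0% → Pacifica
Overall: Pacifica 50/115 = 43.5%, BlueJet 67/134 = 50.0% → BlueJet
Pacifica wins each route group but BlueJet wins overall — the comparison reverses. Pacifica's flights skew toward long-haul, which has a lower base rate.

No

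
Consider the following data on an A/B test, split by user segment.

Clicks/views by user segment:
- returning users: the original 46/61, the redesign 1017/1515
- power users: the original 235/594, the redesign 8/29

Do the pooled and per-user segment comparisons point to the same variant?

Returning users: the original 46/61 = 75.4%, the redesign 1017/1515 = 67.1% → the original
Power users: the original 235/594 = 39.6%, the redesign 8/29 = 27.6% → the original
Overall: the original 281/655 = 42.9%, the redesign 1025/1544 = 66.4% → the redesign
The original wins each user group but the redesign wins overall — the comparison reverses. The original's views skew toward power users, which has a lower base rate.

No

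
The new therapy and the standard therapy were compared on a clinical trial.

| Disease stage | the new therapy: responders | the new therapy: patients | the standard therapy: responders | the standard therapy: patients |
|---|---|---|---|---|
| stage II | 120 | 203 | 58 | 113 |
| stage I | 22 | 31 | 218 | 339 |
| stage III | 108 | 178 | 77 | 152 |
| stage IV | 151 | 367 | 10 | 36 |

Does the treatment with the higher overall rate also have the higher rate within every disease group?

Stage II: the new therapy 120/203 = 59.1%, the standard therapy 58/113 = 51.3% → the new therapy
Stage I: the new therapy 22/31 = 71.0%, the standard therapy 218/339 = 64.3% → the new therapy
Stage III: the new therapy 108/178 = 60.7%, the standard therapy 77/152 = 50.7% → the new therapy
Stage IV: the new therapy 151/367 = 41.1%, the standard therapy 10/36 = 27.8% → the new therapy
Overall: the new therapy 401/779 = 51.5%, the standard therapy 363/640 = 56.7% → the standard therapy
The new therapy wins each disease group but the standard therapy wins overall — the comparison reverses. The new therapy's patients skew toward stage IV, which has a lower base rate.

No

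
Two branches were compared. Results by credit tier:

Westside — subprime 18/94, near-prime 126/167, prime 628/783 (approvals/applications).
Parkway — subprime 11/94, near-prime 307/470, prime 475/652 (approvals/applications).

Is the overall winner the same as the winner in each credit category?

Yes

Subprime: Westside 18/94 = 19.1%, Parkway 11/94 = 11.7% → Westside
Near-prime: Westside 126/167 = 75.4%, Parkway 307/470 = 65.3% → Westside
Prime: Westside 628/783 = 80.2%, Parkway 475/652 = 72.9% → Westside
Overall: Westside 772/1044 = 73.9%, Parkway 793/1216 = 65.2% → Westside
Westside wins overall and in every credit group — no reversal.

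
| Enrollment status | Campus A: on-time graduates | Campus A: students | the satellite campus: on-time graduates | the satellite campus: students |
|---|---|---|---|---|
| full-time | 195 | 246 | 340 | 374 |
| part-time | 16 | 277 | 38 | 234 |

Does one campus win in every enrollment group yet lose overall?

Full-time: Campus A 195/246 = 79.3%, the satellite campus 340/374 = 90.9% → the satellite campus
Part-time: Campus A 16/277 = 5.8%, the satellite campus 38/234 = 16.2% → the satellite campus
Overall: Campus A 211/523 = 40.3%, the satellite campus 378/608 = 62.2% → the satellite campus
The satellite campus wins overall and in every enrollment group — no reversal.

No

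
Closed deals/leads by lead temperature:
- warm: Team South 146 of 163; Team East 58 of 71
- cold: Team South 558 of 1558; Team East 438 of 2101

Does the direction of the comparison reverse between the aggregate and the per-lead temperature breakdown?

Warm: Team South 146/163 = 89.6%, Team East 58/71 = 81.7% → Team South
Cold: Team South 558/1558 = 35.8%, Team East 438/2101 = 20.8% → Team South
Overall: Team South 704/1721 = 40.9%, Team East 496/2172 = 22.8% → Team South
Team South wins overall and in every lead group — no reversal.

No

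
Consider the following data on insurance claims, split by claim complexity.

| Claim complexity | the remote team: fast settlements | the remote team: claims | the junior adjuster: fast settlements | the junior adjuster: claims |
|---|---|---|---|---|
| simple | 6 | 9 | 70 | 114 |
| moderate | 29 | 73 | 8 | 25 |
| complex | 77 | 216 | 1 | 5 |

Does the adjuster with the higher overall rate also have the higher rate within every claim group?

No

Simple: the remote team 6/9 = 66.7%, the junior adjuster 70/114 = 61.4% → the remote team
Moderate: the remote team 29/73 = 39.7%, the junior adjuster 8/25 = 32.0% → the remote team
Complex: the remote team 77/216 = 35.6%, the junior adjuster 1/5 = 20.0% → the remote team
Overall: the remote team 112/298 = 37.6%, the junior adjuster 79/144 = 54.9% → the junior adjuster
The remote team wins each claim group but the junior adjuster wins overall — the comparison reverses. The remote team's claims skew toward complex, which has a lower base rate.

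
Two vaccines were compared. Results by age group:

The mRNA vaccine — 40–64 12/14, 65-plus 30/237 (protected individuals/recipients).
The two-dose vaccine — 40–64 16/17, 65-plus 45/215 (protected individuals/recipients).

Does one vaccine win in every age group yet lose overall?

No

40–64: the mRNA vaccine 12/14 = 85.7%, the two-dose vaccine 16/17 = 94.1% → the two-dose vaccine
65-plus: the mRNA vaccine 30/237 = 12.7%, the two-dose vaccine 45/215 = 20.9% → the two-dose vaccine
Overall: the mRNA vaccine 42/251 = 16.7%, the two-dose vaccine 61/232 = 26.3% → the two-dose vaccine
The two-dose vaccine wins overall and in every age group — no reversal.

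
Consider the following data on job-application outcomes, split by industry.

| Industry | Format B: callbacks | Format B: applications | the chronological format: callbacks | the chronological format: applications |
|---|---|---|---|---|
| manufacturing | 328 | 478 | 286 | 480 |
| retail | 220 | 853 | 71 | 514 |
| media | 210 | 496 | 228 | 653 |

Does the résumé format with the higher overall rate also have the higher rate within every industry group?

Manufacturing: Format B 328/478 = 68.6%, the chronological format 286/480 = 59.6% → Format B
Retail: Format B 220/853 = 25.8%, the chronological format 71/514 = 13.8% → Format B
Media: Format B 210/496 = 42.3%, the chronological format 228/653 = 34.9% → Format B
Overall: Format B 758/1827 = 41.5%, the chronological format 585/1647 = 35.5% → Format B
Format B wins overall and in every industry group — no reversal.

Yes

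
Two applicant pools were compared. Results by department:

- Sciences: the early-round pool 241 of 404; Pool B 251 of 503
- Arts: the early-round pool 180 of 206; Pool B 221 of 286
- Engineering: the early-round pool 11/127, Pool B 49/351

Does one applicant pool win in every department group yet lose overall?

No

Sciences: the early-round pool 241/404 = 59.7%, Pool B 251/503 = 49.9% → the early-round pool
Arts: the early-round pool 180/206 = 87.4%, Pool B 221/286 = 77.3% → the early-round pool
Engineering: the early-round pool 11/127 = 8.7%, Pool B 49/351 = 14.0% → Pool B
Overall: the early-round pool 432/737 = 58.6%, Pool B 521/1140 = 45.7% → the early-round pool
Neither sweeps: the early-round pool wins 2 of 3 groups, Pool B wins 1. The early-round pool wins overall but not every group — no Simpson reversal.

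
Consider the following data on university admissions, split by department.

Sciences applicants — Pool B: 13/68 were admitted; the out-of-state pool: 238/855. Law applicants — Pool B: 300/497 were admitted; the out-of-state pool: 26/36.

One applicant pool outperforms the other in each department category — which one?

Sciences: Pool B 13/68 = 19.1%, the out-of-state pool 238/855 = 27.8% → the out-of-state pool
Law: Pool B 300/497 = 60.4%, the out-of-state pool 26/36 = 72.2% → the out-of-state pool
The out-of-state pool has the higher rate in both groups.

the out-of-state pool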